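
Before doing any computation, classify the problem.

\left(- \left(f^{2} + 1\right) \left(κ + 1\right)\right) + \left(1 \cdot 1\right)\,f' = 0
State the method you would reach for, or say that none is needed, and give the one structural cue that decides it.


Verdict: separation of variables — separating collects all f-dependence with the derivative and leaves all κ-dependence opposite: variables separate.


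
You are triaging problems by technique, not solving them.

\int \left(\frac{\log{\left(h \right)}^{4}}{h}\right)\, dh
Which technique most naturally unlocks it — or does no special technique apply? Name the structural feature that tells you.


Best approach: u-substitution — read it as f(\log{\left(h \right)}) times a constant multiple of d(\log{\left(h \right)}): one substitution, u = \log{\left(h \right)}, finishes it.


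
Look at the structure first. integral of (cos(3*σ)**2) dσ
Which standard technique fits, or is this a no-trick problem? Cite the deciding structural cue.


Method: a trigonometric identity — the exponent on cos(3*σ)**2 is even — the power-reduction identity is the standard preprocessing step.


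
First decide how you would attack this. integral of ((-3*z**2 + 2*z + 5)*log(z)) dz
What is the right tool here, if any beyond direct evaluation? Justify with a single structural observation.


Technique: integration by parts — log(z) is the classic u in parts — its derivative is a plain reciprocal while -3*z**2 + 2*z + 5 absorbs the dv role.


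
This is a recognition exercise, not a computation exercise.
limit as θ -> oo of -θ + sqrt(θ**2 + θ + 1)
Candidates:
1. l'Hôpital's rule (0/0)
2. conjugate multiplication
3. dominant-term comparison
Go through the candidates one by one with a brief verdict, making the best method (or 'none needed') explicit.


Technique: conjugate multiplication — the ∞ − ∞ radical form is the exact trigger for the conjugate maneuver.
- l'Hôpital's rule (0/0): substitution produces ∞ − ∞ rather than a vanishing quotient; the rule needs a 0/0 ratio to act on.
- conjugate multiplication — applies; the problem has the shape this method handles.
- dominant-term comparison — no dominant-degree comparison decides it.


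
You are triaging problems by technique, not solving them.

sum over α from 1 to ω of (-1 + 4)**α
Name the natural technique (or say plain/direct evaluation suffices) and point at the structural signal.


Method: the geometric series formula — consecutive terms stand in a fixed index-free ratio — the geometric sum formula closes it.


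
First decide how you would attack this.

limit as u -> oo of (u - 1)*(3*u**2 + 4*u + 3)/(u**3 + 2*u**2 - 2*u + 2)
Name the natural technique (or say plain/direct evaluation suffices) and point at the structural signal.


Technique: dominant-term comparison — as u grows, only the highest-degree terms matter — compare leading terms and read the limit off. l'Hôpital's at-infinity variant applies to the expression viewed as a single quotient; the leading-term comparison is the direct route.


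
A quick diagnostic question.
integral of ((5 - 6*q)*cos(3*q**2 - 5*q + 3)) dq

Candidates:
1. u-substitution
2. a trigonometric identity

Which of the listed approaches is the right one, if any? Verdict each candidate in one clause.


Best approach: u-substitution — collected, the integrand has one factor that is, up to a constant, the derivative of an inner expression the rest depends on — substitute for that inner expression.
- u-substitution — yes — fits the structure here.
- a trigonometric identity — the trigonometric factor has no even power to reduce and no cross-frequency product to convert — the standard power-reduction and product-to-sum identities do not engage it.


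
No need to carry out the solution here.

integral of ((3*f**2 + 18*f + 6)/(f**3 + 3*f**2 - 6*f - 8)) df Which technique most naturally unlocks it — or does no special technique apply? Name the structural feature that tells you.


Verdict: partial fractions — a proper rational integrand over the factorable f**3 + 3*f**2 - 6*f - 8: partial fractions reduce it to elementary pieces.


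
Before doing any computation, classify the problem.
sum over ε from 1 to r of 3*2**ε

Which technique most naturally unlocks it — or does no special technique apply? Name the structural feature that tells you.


Diagnosis: the geometric series formula — the ratio of consecutive terms is the constant 2, independent of the index — a geometric sum.


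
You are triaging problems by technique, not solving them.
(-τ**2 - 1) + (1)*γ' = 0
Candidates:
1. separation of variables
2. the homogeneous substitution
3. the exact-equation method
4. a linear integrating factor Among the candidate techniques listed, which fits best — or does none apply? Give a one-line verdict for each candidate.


Verdict: no special technique — the slope is a function of τ alone, so integrate both sides directly.
- separation of variables: any separation here is vacuous (nothing depends on the unknown); direct integration is the honest label.
- the homogeneous substitution: the slope changes under joint rescaling, failing the degree-zero test.
- the exact-equation method: no dependence on the unknown anywhere: exactness is a label without content here.
- a linear integrating factor: with the unknown absent the integrating factor is a formality; direct integration is the working structure.


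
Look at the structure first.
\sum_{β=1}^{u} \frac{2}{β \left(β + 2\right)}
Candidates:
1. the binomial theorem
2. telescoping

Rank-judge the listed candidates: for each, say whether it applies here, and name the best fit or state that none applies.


Best approach: telescoping — split \frac{2}{β \left(β + 2\right)} by partial fractions and the pieces are one function at shifted arguments — interior terms cancel.
- the binomial theorem — the terms do not reassemble into a binomial power.
- telescoping — yes — fits the structure here.


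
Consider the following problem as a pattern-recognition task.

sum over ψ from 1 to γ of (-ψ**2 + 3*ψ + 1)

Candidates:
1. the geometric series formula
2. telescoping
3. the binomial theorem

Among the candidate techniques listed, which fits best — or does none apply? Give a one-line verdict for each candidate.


Method: no special technique — the summand is a plain polynomial in ψ (expanding first if it arrives factored); standard power-sum formulas evaluate it term by term.
- the geometric series formula — consecutive terms are not related by a fixed multiplier.
- telescoping: in the displayed form, no term reappears at a neighboring index to cancel against.
- the binomial theorem — no binomial coefficients pair with matched powers.


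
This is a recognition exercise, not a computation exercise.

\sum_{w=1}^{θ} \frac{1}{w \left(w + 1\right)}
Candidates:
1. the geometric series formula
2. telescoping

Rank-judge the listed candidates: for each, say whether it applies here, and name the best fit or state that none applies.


Technique: telescoping — poles of \frac{1}{w \left(w + 1\right)} differ by an integer, the telltale of a telescoping partial-fraction sum.
- the geometric series formula: consecutive terms are not related by a fixed multiplier.
- telescoping — a fit — the right tool for this form.


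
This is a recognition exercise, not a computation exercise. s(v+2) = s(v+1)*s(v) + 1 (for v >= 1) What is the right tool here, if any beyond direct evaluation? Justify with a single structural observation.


Technique: no special technique — the sequence value feeds back through itself nonlinearly — linear superposition fails, and every superposition-based closed form fails with it.


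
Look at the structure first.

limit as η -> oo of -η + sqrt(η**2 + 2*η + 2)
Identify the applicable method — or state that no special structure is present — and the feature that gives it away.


Technique: conjugate multiplication — divergence minus divergence hides a finite answer — expose it by pairing sqrt(η**2 + 2*η + 2) - η with its conjugate.


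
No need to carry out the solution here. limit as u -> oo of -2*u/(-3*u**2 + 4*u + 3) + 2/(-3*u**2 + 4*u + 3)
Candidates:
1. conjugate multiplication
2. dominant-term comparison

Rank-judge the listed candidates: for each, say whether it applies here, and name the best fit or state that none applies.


Method: dominant-term comparison — as u grows, only the highest-degree terms matter — compare leading terms and read the limit off.
- conjugate multiplication — there are no radicals in tension whose conjugate would simplify matters.
- dominant-term comparison — yes — fits the structure here.


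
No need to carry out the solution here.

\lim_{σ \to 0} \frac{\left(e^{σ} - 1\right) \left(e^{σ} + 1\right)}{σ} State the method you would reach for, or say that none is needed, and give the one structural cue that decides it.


Verdict: l'Hôpital's rule (0/0) — substituting 0 gives 0 over 0; differentiate top and bottom once and re-evaluate. A first-order expansion at the point is an equally standard path; the rule packages it.


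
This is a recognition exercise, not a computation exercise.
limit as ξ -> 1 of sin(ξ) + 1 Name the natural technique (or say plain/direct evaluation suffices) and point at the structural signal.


Technique: no special technique — no zero denominators, no indeterminate clash at 1 — substitute and read off the value.


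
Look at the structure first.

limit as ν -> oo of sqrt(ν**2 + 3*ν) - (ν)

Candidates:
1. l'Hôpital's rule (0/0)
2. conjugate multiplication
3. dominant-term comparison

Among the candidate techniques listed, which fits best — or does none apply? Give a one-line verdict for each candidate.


Verdict: conjugate multiplication — neither sqrt(ν**2 + 3*ν) nor ν converges alone, so rewrite their difference as a conjugate-rationalized quotient first.
- l'Hôpital's rule (0/0) — no quotient structure at all: the clash is ∞ minus ∞, which rationalizing converts into a tractable ratio.
- conjugate multiplication — yes, a natural case for it.
- dominant-term comparison — no dominant-degree comparison decides it.


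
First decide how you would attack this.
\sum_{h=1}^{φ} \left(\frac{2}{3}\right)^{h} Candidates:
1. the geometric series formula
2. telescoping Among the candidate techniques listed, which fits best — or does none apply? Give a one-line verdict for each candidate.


Diagnosis: the geometric series formula — consecutive terms stand in a fixed index-free ratio — the geometric sum formula closes it.
- the geometric series formula: applicable, and directly so.
- telescoping: the summand is not presented as a shifted difference — a telescoping rewrite may exist, but the displayed structure does not offer one.


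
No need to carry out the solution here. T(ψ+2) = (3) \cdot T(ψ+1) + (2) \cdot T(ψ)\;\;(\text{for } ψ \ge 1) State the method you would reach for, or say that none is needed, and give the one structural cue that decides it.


Diagnosis: the characteristic-root method — the recurrence treats every index alike (constant coefficients, no forcing) — precisely the regime where r^ψ trials close it.


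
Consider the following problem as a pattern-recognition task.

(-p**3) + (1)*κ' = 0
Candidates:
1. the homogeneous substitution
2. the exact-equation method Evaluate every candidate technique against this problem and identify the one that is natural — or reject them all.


Technique: no special technique — solved for the derivative, κ never appears on the right — this is a direct integration in p, not a differential-equations problem at heart.
- the homogeneous substitution — the ratio of the variables does not determine the slope.
- the exact-equation method: the unknown never enters the equation — exactness holds emptily, with nothing for the method to add.


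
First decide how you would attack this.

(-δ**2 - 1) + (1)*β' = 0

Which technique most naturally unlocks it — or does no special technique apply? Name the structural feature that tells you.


Verdict: no special technique — the slope is a function of δ alone, so integrate both sides directly.


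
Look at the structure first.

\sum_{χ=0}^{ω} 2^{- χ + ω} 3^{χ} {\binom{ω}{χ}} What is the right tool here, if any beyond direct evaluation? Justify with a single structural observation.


Best approach: the binomial theorem — binomial coefficients against complementary powers of 3 and 2: recognize the binomial expansion and resum.


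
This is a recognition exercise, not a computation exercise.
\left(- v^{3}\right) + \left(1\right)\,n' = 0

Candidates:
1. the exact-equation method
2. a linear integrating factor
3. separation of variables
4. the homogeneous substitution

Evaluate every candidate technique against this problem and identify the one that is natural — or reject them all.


Best approach: no special technique — solved for the derivative, n never appears on the right — this is a direct integration in v, not a differential-equations problem at heart.
- the exact-equation method — with the unknown absent from both coefficients, the cross-partial test holds emptily — nothing for the exact method to work on.
- a linear integrating factor — with the unknown absent the integrating factor is a formality; direct integration is the working structure.
- separation of variables — any separation here is vacuous (nothing depends on the unknown); direct integration is the honest label.
- the homogeneous substitution: solved for the derivative, the right side changes under joint scaling of the two variables.


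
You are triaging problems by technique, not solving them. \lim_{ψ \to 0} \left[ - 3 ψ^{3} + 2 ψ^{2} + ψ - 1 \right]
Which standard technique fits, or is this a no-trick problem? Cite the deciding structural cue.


Method: no special technique — no denominator vanishes and nothing blows up at 0: direct substitution is the whole computation.


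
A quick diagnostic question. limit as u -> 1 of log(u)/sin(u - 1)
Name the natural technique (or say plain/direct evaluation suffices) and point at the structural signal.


Verdict: l'Hôpital's rule (0/0) — substituting 1 gives 0 over 0; differentiate top and bottom once and re-evaluate. A first-order expansion at the point is an equally standard path; the rule packages it.


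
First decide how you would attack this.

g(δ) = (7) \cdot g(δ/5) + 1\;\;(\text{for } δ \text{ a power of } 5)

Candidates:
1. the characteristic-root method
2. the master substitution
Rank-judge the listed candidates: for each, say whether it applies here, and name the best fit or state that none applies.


Best approach: the master substitution — the argument contracts 5-fold per step: reindex δ exponentially and solve the linear recurrence in the new index.
- the characteristic-root method: a divided-index call is not the fixed-shift linear shape that characteristic roots solve.
- the master substitution: a fit — the right tool for this form.


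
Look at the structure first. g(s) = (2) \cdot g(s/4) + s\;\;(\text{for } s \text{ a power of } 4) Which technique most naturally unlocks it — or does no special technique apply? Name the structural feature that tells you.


Verdict: the master substitution — the argument contracts 4-fold per step: reindex s exponentially and solve the linear recurrence in the new index.


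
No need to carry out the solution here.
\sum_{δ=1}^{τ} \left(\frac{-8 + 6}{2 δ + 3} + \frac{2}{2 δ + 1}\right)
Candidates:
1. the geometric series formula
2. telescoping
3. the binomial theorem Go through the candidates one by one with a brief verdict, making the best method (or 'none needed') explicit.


Best approach: telescoping — spot the paired structure — each term adds \frac{2}{2 δ + 1} and subtracts its successor value, which the next term restores: the definition of a telescoping chain.
- the geometric series formula: the ratio of consecutive terms depends on the index.
- telescoping: applicable, and directly so.
- the binomial theorem: the terms do not reassemble into a binomial power.


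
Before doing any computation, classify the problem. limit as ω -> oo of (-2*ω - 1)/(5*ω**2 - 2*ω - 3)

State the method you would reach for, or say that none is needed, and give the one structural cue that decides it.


Method: dominant-term comparison — divide by the highest power of ω present: lower-order terms vanish and the dominant ratio remains. Differentiating the expression as a single quotient would eventually settle it as well; matching dominant growth settles it immediately.


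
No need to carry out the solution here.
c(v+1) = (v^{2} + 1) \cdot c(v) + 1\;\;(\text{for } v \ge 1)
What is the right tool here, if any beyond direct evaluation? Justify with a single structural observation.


Method: a summation factor — first-order linear but the coefficient v^{2} + 1 moves with the index — divide by the cumulative product and telescope.


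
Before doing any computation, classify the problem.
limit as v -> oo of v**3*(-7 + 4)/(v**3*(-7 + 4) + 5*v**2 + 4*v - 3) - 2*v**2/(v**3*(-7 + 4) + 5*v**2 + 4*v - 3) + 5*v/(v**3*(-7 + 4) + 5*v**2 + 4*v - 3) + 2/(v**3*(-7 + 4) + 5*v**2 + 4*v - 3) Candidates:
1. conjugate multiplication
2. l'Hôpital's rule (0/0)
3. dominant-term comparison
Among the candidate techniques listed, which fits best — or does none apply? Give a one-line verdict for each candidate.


Technique: dominant-term comparison — growth-rate triage: the leading powers of v decide the limit, everything else is noise.
- conjugate multiplication: there is no infinity-minus-infinity radical difference to rationalize.
- l'Hôpital's rule (0/0): viewed as a single quotient this runs to ∞/∞, not the 0/0 clash this candidate addresses; an at-infinity variant of the rule would resolve it, but comparing leading growth reads the answer without differentiating.
- dominant-term comparison — a fit — the right tool for this form.


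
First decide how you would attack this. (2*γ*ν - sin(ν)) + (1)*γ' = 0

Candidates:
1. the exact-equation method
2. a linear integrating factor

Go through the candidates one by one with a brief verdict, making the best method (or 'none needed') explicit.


Best approach: a linear integrating factor — linear in the unknown with genuine forcing: multiply through by the exponential of the integrated coefficient and the left side closes into one derivative.
- the exact-equation method: exactness fails on the nose — the mixed partials do not match.
- a linear integrating factor: a fit — the right tool for this form.


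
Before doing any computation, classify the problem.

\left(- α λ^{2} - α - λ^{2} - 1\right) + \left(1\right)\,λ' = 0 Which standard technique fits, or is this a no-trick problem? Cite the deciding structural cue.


Best approach: separation of variables — all dependence on the two variables factors apart, the defining separable shape.


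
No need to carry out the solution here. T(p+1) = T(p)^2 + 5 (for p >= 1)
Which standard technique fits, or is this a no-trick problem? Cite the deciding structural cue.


Best approach: no special technique — each new value is a nonlinear function of earlier ones — scaling arguments and superposition both fail.


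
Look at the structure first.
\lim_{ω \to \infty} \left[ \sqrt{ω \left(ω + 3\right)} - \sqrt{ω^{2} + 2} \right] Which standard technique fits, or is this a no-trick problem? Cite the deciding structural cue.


Technique: conjugate multiplication — this difference gives up after one conjugate multiplication — the radical structure cancels against its conjugate.


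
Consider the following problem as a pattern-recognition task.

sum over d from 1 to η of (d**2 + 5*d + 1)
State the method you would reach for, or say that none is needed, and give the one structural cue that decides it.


Method: no special technique — Faulhaber territory: sum each constant-multiple power of d with its closed-form formula, no trick required.


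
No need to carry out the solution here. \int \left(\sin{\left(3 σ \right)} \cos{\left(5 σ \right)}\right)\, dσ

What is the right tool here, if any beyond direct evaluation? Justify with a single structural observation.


Best approach: a trigonometric identity — the identity turns \sin{\left(3 σ \right)} \cos{\left(5 σ \right)} into two lone cosines/sines, each trivially integrable.


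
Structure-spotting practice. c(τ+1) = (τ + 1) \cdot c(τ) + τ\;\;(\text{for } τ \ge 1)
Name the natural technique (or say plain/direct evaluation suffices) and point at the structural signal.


Method: a summation factor — one-term recursion with variable weight τ + 1 is solved by product normalization, not by root-finding.


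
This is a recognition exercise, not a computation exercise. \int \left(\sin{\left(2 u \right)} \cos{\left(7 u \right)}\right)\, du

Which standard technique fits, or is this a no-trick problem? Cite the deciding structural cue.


Verdict: a trigonometric identity — apply product-to-sum to \sin{\left(2 u \right)} \cos{\left(7 u \right)}: two clean single-angle terms replace one awkward product.


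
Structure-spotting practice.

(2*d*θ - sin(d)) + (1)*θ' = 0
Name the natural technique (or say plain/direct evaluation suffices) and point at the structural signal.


Technique: a linear integrating factor — arrange it as θ' + 2*d·θ = (the forcing term) and the integrating factor does the rest.


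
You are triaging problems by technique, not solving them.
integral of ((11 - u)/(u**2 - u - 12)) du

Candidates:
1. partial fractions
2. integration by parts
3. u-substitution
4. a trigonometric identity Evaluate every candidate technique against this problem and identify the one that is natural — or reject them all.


Technique: partial fractions — with u**2 - u - 12 factorable and the degree on top strictly smaller, simple-fraction decomposition is immediate.
- partial fractions — yes, a natural case for it.
- integration by parts — no split into a nonconstant polynomial times one of the standard kernels — exp, sine, or cosine of a linear argument, or a logarithm — applies here.
- u-substitution: no subexpression of the integrand serves as a whole-integral substitution inner — individual terms may offer their own, but none carries its derivative as a factor of the full integrand; a working change of variable would have to be constructed from outside the expression.
- a trigonometric identity: there is no trigonometric structure at all — the integrand carries no sine or cosine to rewrite.


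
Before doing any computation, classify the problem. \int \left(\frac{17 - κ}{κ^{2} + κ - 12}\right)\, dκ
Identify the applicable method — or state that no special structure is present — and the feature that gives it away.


Technique: partial fractions — κ^{2} + κ - 12 splits into linear pieces, so the quotient is a sum of simple fractions — decompose before integrating.


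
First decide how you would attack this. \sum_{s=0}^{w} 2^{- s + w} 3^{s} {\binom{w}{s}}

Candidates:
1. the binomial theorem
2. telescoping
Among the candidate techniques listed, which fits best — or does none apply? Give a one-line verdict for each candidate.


Best approach: the binomial theorem — the binomial coefficients weight matched powers of 3 and 2, which is exactly the expansion of a binomial power.
- the binomial theorem: a fit — the right tool for this form.
- telescoping — writing out consecutive terms as given produces no pairwise cancellation.


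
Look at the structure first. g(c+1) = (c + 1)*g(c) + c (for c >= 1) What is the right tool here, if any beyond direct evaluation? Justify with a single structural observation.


Technique: a summation factor — an index-dependent multiplier c + 1 rules out characteristic roots; a summation factor converts it to a pure difference.


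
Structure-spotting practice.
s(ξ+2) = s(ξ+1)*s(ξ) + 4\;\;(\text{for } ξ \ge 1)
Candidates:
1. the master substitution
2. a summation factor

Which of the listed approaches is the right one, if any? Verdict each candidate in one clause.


Diagnosis: no special technique — no ansatz, no master substitution, no summation factor survives the nonlinearity here.
- the master substitution — this is shift-type recursion, outside the divide-and-conquer template.
- a summation factor — no summation factor applies — the rule is not linear in the sequence values.


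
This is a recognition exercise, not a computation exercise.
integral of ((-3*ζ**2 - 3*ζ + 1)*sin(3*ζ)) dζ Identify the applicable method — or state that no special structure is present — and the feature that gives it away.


Best approach: integration by parts — a polynomial factor -3*ζ**2 - 3*ζ + 1 multiplies sin(3*ζ); differentiating -3*ζ**2 - 3*ζ + 1 lowers its degree while sin(3*ζ) integrates cleanly, so parts wins.


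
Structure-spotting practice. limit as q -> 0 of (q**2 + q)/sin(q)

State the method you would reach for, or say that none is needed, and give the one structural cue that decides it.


Diagnosis: l'Hôpital's rule (0/0) — the 0/0 form at 0 is the signature situation for l'Hôpital's rule. Known elementary limits would finish this too — the rule just bypasses the case analysis.


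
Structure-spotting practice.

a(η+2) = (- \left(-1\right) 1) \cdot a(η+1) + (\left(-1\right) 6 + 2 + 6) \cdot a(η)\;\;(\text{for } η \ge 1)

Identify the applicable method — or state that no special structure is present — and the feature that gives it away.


Verdict: the characteristic-root method — the recurrence treats every index alike (constant coefficients, no forcing) — precisely the regime where r^η trials close it.


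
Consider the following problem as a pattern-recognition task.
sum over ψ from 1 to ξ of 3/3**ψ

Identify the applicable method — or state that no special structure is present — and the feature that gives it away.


Technique: the geometric series formula — consecutive terms stand in a fixed index-free ratio — the geometric sum formula closes it.


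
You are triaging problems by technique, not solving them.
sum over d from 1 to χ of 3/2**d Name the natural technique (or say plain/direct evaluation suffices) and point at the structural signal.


Verdict: the geometric series formula — consecutive terms stand in a fixed index-free ratio — the geometric sum formula closes it.


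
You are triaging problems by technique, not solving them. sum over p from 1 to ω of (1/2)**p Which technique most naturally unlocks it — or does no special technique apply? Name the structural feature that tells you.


Diagnosis: the geometric series formula — check a ratio of consecutive terms: it is 1/2, independent of the index, so the geometric formula closes the sum.


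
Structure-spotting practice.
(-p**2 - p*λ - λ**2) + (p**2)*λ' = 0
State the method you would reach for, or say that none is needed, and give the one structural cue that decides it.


Method: the homogeneous substitution — solved for the derivative, the right side is unchanged under scaling p and λ together — it depends only on the ratio λ/p, so substitute a single ratio variable.


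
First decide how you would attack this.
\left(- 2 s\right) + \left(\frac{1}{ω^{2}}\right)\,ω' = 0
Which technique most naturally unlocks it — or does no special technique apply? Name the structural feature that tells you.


Verdict: separation of variables — one side of the product carries the independent variable, the other the unknown — the textbook separation shape. One could also solve this as an exact equation; with each coefficient in its own variable, separating is the same work with fewer steps.


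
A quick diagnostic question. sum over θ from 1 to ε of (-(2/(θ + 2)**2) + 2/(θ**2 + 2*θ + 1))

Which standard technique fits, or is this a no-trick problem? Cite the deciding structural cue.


Method: telescoping — the summand is built as 2/(θ**2 + 2*θ + 1) minus its own successor — adjacent terms annihilate down the line.


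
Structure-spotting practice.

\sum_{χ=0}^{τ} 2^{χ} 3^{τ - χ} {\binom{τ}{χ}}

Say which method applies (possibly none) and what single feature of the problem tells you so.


Diagnosis: the binomial theorem — the binomial coefficients weight matched powers of 2 and 3, which is exactly the expansion of a binomial power.


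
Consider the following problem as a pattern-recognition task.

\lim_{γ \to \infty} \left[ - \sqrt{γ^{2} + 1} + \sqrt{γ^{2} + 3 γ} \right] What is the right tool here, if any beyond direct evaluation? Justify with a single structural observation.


Verdict: conjugate multiplication — turning the difference into a conjugate-rationalized ratio makes the limit readable.


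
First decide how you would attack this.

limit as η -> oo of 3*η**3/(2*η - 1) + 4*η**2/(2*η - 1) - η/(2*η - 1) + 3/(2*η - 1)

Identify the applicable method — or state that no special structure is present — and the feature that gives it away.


Diagnosis: dominant-term comparison — growth-rate triage: the leading powers of η decide the limit, everything else is noise. l'Hôpital's at-infinity variant applies to the expression viewed as a single quotient; the leading-term comparison is the direct route.


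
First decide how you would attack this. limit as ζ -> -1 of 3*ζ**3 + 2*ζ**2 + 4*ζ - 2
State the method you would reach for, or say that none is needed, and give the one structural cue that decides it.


Method: no special technique — the expression is continuous at the evaluation point — substitute directly; no indeterminate form appears.


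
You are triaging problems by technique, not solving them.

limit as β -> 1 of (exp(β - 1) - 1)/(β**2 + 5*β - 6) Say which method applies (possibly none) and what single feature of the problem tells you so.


Best approach: l'Hôpital's rule (0/0) — plug in 1: top and bottom both hit zero, so differentiate each and retry. A first-order expansion at the point is an equally standard path; the rule packages it.


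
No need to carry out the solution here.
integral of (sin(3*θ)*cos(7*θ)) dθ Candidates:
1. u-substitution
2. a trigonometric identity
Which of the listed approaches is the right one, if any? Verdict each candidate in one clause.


Best approach: a trigonometric identity — two different frequencies multiply in sin(3*θ)*cos(7*θ); the product-to-sum formula separates them.
- u-substitution: no subexpression of the integrand pairs with its own derivative as a factor — individual terms may offer their own substitutions, but any change of variable covering the whole integral would have to be constructed from outside the expression.
- a trigonometric identity — applies; the problem has the shape this method handles.


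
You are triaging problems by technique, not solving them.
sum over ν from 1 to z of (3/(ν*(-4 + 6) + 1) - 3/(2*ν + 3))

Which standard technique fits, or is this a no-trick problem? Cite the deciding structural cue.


Verdict: telescoping — the summand is 3/(ν*(-4 + 6) + 1) minus the same expression shifted by one, so consecutive terms cancel in pairs.


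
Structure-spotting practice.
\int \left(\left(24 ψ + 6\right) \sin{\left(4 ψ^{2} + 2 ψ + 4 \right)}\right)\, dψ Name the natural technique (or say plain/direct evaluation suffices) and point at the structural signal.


Best approach: u-substitution — read it as f(4 ψ^{2} + 2 ψ + 4) times a constant multiple of d(4 ψ^{2} + 2 ψ + 4): one substitution, u = 4 ψ^{2} + 2 ψ + 4, finishes it.


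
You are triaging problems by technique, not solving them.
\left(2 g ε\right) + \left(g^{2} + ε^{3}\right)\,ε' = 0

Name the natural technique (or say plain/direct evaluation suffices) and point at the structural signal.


Technique: the exact-equation method — this form is already the differential of something: the matching mixed partials of 2 g ε and g^{2} + ε^{3} prove it.


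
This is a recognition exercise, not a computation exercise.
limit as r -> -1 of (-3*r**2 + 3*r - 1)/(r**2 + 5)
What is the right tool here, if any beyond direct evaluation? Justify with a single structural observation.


Technique: no special technique — no zero denominators, no indeterminate clash at -1 — substitute and read off the value.


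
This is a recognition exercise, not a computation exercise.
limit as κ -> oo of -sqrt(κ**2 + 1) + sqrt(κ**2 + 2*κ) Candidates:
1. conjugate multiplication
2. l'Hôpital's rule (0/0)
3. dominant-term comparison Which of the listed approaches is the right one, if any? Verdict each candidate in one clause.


Diagnosis: conjugate multiplication — divergence minus divergence hides a finite answer — expose it by pairing sqrt(κ**2 + 2*κ) - sqrt(κ**2 + 1) with its conjugate.
- conjugate multiplication: a fit — the right tool for this form.
- l'Hôpital's rule (0/0) — no quotient structure at all: the clash is ∞ minus ∞, which rationalizing converts into a tractable ratio.
- dominant-term comparison: no ranking of term growth rates resolves the limit here.


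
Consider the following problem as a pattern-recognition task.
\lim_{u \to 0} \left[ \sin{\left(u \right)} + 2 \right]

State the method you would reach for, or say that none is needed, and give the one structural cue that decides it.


Technique: no special technique — nothing blocks direct substitution at 0: plug in and finish.


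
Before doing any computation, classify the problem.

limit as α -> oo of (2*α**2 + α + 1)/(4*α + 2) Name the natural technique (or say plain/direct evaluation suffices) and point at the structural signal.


Verdict: dominant-term comparison — divide through by the highest power of α; every lower-order term dies and the dominant terms decide the limit. As a single quotient, the ∞/∞ shape would yield to repeated differentiation as well — the growth comparison gets there in one look.


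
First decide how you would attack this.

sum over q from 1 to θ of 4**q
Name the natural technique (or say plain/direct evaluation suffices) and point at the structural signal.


Best approach: the geometric series formula — check a ratio of consecutive terms: it is 4, independent of the index, so the geometric formula closes the sum.


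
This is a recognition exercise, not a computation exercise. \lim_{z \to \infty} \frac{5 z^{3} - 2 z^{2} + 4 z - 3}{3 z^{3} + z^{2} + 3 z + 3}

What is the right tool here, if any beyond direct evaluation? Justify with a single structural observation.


Diagnosis: dominant-term comparison — divide through by the highest power of z; every lower-order term dies and the dominant terms decide the limit. Viewed as a single quotient this is an ∞/∞ form — an at-infinity application of l'Hôpital's rule would also resolve it; comparing leading growth reads the answer without differentiating.


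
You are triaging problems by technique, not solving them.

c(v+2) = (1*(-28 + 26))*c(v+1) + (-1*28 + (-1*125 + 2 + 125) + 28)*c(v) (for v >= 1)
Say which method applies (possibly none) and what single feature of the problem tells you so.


Verdict: the characteristic-root method — linear, homogeneous, constant coefficients: solutions of the form r^v exist — find the roots of the characteristic polynomial.


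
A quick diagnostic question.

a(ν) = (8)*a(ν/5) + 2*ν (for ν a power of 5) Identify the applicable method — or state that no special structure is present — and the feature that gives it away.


Technique: the master substitution — a divide-and-conquer shape: argument ν/5, so change variables with ν = 5^m and solve the linear version.


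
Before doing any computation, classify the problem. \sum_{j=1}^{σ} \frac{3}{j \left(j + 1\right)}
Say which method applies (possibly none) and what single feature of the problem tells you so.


Verdict: telescoping — poles of \frac{3}{j \left(j + 1\right)} differ by an integer, the telltale of a telescoping partial-fraction sum.


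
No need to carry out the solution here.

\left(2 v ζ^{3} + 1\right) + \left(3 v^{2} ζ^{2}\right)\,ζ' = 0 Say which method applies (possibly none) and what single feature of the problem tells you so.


Diagnosis: the exact-equation method — the compatibility test passes: the ζ-derivative of 2 v ζ^{3} + 1 matches the v-derivative of 3 v^{2} ζ^{2}, so integrate a potential.


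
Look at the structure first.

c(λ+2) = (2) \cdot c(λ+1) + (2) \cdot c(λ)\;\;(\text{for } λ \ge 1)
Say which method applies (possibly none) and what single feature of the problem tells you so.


Technique: the characteristic-root method — fixed numeric weights on consecutive terms and no forcing term added: the root method in its home territory.


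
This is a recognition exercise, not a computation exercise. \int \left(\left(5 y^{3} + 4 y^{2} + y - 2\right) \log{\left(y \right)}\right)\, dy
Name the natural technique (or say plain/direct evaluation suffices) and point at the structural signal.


Verdict: integration by parts — the logarithm \log{\left(y \right)} has no power-rule antiderivative to read off directly, but its derivative is algebraic — so differentiate \log{\left(y \right)} and integrate the polynomial factor 5 y^{3} + 4 y^{2} + y - 2.


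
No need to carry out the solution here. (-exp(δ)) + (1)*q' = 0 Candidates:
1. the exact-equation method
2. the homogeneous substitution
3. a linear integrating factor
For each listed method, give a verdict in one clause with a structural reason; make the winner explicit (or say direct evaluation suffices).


Best approach: no special technique — the slope is a function of δ alone, so integrate both sides directly.
- the exact-equation method: the unknown never enters the equation — exactness holds emptily, with nothing for the method to add.
- the homogeneous substitution: solved for the derivative, the right side changes under joint scaling of the two variables.
- a linear integrating factor — the linear template holds only trivially here (the unknown is absent, so the coefficient is zero) — the method is not the natural label.


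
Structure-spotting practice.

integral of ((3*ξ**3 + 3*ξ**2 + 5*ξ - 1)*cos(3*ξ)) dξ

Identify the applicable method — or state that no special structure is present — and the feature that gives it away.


Diagnosis: integration by parts — the integrand splits as 3*ξ**3 + 3*ξ**2 + 5*ξ - 1 times cos(3*ξ) — repeatedly differentiating the polynomial part kills it, which is the parts ladder.


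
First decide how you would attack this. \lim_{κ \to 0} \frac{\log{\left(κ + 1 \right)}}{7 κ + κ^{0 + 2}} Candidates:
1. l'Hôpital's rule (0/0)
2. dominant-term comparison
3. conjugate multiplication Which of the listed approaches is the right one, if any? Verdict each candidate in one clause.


Diagnosis: l'Hôpital's rule (0/0) — substituting 0 gives 0 over 0; differentiate top and bottom once and re-evaluate. A first-order expansion at the point is an equally standard path; the rule packages it.
- l'Hôpital's rule (0/0): applicable, and directly so.
- dominant-term comparison: leading-power comparison does not apply to this form.
- conjugate multiplication: the conjugate move applies to radical differences, which this is not.


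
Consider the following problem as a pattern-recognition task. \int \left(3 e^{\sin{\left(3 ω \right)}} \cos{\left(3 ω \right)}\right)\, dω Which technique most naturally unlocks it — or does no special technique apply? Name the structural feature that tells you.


Diagnosis: u-substitution — collected, the integrand has one factor that is, up to a constant, the derivative of an inner expression the rest depends on — substitute for that inner expression.
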